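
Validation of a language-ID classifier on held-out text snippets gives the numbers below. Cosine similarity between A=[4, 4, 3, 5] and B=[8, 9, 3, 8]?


A·B = 4·8 + 4·9 + 3·3 + 5·8 = 117
‖A‖ = √66 = 8.124, ‖B‖ = √218 = 14.7648
cos = 117/(√66·√218) = 117/√14388 = 0.9754

0.9754


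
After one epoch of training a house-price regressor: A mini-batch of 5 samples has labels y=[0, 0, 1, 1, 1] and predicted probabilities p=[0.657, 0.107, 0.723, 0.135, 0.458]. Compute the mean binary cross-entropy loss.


L[0] = -ln(1-0.657) = -ln(0.343) = 1.07
L[1] = -ln(1-0.107) = -ln(0.893) = 0.1132
L[2] = -ln(0.723) = 0.3243
L[3] = -ln(0.135) = 2.0025
L[4] = -ln(0.458) = 0.7809
mean = (1.07 + 0.1132 + 0.3243 + 2.0025 + 0.7809)/5 = 0.8582

0.8582


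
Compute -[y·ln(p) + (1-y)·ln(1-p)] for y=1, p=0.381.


BCE = -[y·ln(p) + (1-y)·ln(1-p)]
= -1·ln(0.381) - 0
= -ln(0.381) = 0.965

0.965


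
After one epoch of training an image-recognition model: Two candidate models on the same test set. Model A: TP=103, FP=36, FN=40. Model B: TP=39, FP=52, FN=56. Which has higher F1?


Model A: P=103/139=0.741, R=103/143=0.7203, F1=2PR/(P+R)=2TP/(2TP+FP+FN)=206/282=0.7305
Model B: P=39/91=0.4286, R=39/95=0.4105, F1=2PR/(P+R)=2TP/(2TP+FP+FN)=78/186=0.4194
0.7305 > 0.4194 → Model A

Model A


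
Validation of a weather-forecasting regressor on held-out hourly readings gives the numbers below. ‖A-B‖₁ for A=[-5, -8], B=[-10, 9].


d = |-5+ 10| + |-8-9|
  = 5 + 17
  = 22

22


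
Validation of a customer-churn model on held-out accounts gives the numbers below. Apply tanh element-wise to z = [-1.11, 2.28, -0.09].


tanh(-1.11) = -0.8041
tanh(2.28) = 0.9793
tanh(-0.09) = -0.0898
result = [-0.8041, 0.9793, -0.0898]

[-0.8041, 0.9793, -0.0898]


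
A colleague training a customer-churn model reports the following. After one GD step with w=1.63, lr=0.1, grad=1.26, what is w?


w_new = w - α·∇
= 1.63 - 0.1·1.26
= 1.63 - 0.126
= 1.504

1.504


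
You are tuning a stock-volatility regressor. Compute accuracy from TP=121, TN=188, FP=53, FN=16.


Accuracy = (TP+TN)/(TP+TN+FP+FN)
= (121+188)/(378)
= 309/378 = 81.75%

81.75%


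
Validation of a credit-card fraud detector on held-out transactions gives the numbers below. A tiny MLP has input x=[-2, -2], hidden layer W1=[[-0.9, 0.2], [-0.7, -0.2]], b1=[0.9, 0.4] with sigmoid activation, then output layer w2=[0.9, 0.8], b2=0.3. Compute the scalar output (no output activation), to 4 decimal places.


z1[0] = (-0.9)·(-2) + (0.2)·(-2) + 0.9 = 2.3
z1[1] = (-0.7)·(-2) + (-0.2)·(-2) + 0.4 = 2.2
h = sigmoid(z1) = [0.9089, 0.9002]
output = (0.9)·(0.9089) + (0.8)·(0.9002) + 0.3 = 1.8382

1.8382


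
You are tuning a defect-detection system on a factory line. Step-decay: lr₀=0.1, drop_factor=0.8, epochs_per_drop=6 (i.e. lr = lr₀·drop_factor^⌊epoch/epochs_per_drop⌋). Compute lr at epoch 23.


n_drops = ⌊23/6⌋ = 3
lr = 0.1·0.8^3 = 0.1·0.512 = 0.0512

0.0512


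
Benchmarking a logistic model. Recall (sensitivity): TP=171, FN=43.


Recall = TP/(TP+FN)
= 171/(171+43)
= 171/214 = 79.91%

79.91%


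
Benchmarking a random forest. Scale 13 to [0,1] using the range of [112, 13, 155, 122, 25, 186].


min=13, max=186
(13-13)/(186-13) = 0/173 = 0.0

0.0


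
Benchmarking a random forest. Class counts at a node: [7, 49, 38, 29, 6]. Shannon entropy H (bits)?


Probabilities: [7/129, 49/129, 38/129, 29/129, 6/129] ≈ [0.0543, 0.3798, 0.2946, 0.2248, 0.0465]
H = -((7/129)·log₂(7/129) + (49/129)·log₂(49/129) + (38/129)·log₂(38/129) + (29/129)·log₂(29/129) + (6/129)·log₂(6/129))
  = 1.9679 bits

1.9679 bits


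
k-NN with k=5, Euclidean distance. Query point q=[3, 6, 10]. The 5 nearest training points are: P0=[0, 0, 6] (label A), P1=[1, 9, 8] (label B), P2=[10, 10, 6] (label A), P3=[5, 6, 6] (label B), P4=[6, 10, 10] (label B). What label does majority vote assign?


d(q,P0) = 7.8102  (label A)
d(q,P1) = 4.1231  (label B)
d(q,P2) = 9.0  (label A)
d(q,P3) = 4.4721  (label B)
d(q,P4) = 5.0  (label B)
Votes: A=2, B=3
Majority → B

B


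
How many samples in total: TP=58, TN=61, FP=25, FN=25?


Total = TP + TN + FP + FN
= 58 + 61 + 25 + 25
= 169
(Predicted positive: 83, predicted negative: 86)

169


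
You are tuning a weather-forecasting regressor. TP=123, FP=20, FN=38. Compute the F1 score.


Precision = 123/143 = 0.8601
Recall = 123/161 = 0.764
F1 = 2·P·R/(P+R) = 2·TP/(2·TP+FP+FN) = 246/(246+20+38) = 246/304 = 0.8092

0.8092


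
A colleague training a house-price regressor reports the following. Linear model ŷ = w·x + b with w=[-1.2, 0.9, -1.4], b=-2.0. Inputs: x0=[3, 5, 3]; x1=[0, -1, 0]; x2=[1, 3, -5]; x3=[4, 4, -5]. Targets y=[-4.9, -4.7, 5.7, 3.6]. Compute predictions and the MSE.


ŷ0 = (-1.2)·(3) + (0.9)·(5) + (-1.4)·(3) - 2.0 = -5.3
ŷ1 = (-1.2)·(0) + (0.9)·(-1) + (-1.4)·(0) - 2.0 = -2.9
ŷ2 = (-1.2)·(1) + (0.9)·(3) + (-1.4)·(-5) - 2.0 = 6.5
ŷ3 = (-1.2)·(4) + (0.9)·(4) + (-1.4)·(-5) - 2.0 = 3.8
errors² = [0.16, 3.24, 0.64, 0.04]
MSE = 4.0800/4 = 1.02

1.02


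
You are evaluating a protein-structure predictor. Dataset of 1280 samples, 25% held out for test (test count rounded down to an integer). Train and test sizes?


Test = ⌊1280·25/100⌋ = 320
Train = 1280 - 320 = 960

Train: 960, Test: 320


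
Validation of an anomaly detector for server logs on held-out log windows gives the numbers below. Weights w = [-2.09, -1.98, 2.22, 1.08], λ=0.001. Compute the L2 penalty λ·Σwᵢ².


‖w‖₂² = (-2.09)² + (-1.98)² + (2.22)² + (1.08)²
     = 4.3681 + 3.9204 + 4.9284 + 1.1664
     = 14.3833
λ·‖w‖₂² = 0.001·14.3833 = 0.014383

0.014383


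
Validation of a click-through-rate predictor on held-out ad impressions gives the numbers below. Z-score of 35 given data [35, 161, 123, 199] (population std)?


μ = 129.5, σ = 60.8173
z = (35 - 129.5)/60.8173 = -1.5538

-1.5538


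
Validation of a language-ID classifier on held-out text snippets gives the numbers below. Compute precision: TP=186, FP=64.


Precision = TP/(TP+FP)
= 186/(186+64)
= 186/250 = 74.4%

74.4%


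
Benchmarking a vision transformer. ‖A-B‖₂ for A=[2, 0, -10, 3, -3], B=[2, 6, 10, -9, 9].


d = √((2-2)² + (0-6)² + (-10-10)² + (3+ 9)² + (-3-9)²)
  = √(0 + 36 + 400 + 144 + 144)
  = √724 = 26.9072

26.9072


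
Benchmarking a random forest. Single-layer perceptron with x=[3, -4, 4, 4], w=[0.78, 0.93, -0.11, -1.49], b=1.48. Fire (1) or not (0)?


z = (3)·(0.78) + (-4)·(0.93) + (4)·(-0.11) + (4)·(-1.49) + 1.48
  = -6.3
step(z) = 0 (z<0)

0


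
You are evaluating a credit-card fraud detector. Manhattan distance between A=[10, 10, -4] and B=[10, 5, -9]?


d = |10-10| + |10-5| + |-4+ 9|
  = 0 + 5 + 5
  = 10

10


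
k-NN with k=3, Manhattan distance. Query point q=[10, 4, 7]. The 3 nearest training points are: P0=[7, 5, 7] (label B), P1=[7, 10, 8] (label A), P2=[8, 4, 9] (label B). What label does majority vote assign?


d(q,P0) = 4  (label B)
d(q,P1) = 10  (label A)
d(q,P2) = 4  (label B)
Votes: A=1, B=2
Majority → B

B


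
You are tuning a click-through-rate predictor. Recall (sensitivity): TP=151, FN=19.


Recall = TP/(TP+FN)
= 151/(151+19)
= 151/170 = 88.82%

88.82%


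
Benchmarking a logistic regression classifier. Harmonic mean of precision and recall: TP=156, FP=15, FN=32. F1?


Precision = 156/171 = 0.9123
Recall = 156/188 = 0.8298
F1 = 2·P·R/(P+R) = 2·TP/(2·TP+FP+FN) = 312/(312+15+32) = 312/359 = 0.8691

0.8691


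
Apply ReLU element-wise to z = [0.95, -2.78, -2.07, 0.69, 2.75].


ReLU(0.95) = max(0, 0.95) = 0.95
ReLU(-2.78) = max(0, -2.78) = 0.0
ReLU(-2.07) = max(0, -2.07) = 0.0
ReLU(0.69) = max(0, 0.69) = 0.69
ReLU(2.75) = max(0, 2.75) = 2.75
result = [0.95, 0.0, 0.0, 0.69, 2.75]

[0.95, 0.0, 0.0, 0.69, 2.75]


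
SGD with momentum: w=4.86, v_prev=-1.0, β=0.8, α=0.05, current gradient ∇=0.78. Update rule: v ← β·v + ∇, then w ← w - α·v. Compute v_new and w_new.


v_new = 0.8·-1.0 + 0.78 = -0.8 + 0.78 = -0.02
w_new = 4.86 - 0.05·-0.02 = 4.86 + 0.001 = 4.861

v_new=-0.02, w_new=4.861


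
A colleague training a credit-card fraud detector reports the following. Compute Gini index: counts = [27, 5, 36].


Probabilities: [27/68, 5/68, 36/68] ≈ [0.3971, 0.0735, 0.5294]
Σpᵢ² = (729 + 25 + 1296)/68² = 2050/4624
Gini = 1 - Σpᵢ² = 1 - 2050/4624 = 0.5567

0.5567


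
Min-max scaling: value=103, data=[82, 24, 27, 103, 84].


min=24, max=103
(103-24)/(103-24) = 79/79 = 1.0

1.0


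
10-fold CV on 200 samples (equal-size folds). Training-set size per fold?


Fold size = 200/10 = 20
Training per fold = 200 - 20 = 180

180


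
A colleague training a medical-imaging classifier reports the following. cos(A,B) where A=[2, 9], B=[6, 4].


A·B = 2·6 + 9·4 = 48
‖A‖ = √85 = 9.2195, ‖B‖ = √52 = 7.2111
cos = 48/(√85·√52) = 48/√4420 = 0.722

0.722


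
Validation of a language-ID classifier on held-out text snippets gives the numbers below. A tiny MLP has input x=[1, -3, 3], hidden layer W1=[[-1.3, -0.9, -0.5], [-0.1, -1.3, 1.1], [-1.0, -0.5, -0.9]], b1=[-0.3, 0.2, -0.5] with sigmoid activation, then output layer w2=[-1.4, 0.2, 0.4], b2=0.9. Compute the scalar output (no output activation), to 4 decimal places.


z1[0] = (-1.3)·(1) + (-0.9)·(-3) + (-0.5)·(3) - 0.3 = -0.4
z1[1] = (-0.1)·(1) + (-1.3)·(-3) + (1.1)·(3) + 0.2 = 7.3
z1[2] = (-1.0)·(1) + (-0.5)·(-3) + (-0.9)·(3) - 0.5 = -2.7
h = sigmoid(z1) = [0.4013, 0.9993, 0.063]
output = (-1.4)·(0.4013) + (0.2)·(0.9993) + (0.4)·(0.063) + 0.9 = 0.5632

0.5632


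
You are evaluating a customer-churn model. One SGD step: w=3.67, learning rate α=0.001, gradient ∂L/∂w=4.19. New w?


w_new = w - α·∇
= 3.67 - 0.001·4.19
= 3.67 - 0.00419
= 3.66581

3.66581


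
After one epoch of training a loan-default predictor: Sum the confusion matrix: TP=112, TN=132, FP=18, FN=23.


Total = TP + TN + FP + FN
= 112 + 132 + 18 + 23
= 285
(Predicted positive: 130, predicted negative: 155)

285


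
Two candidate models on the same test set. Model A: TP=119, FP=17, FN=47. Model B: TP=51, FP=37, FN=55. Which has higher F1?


Model A: P=119/136=0.875, R=119/166=0.7169, F1=2PR/(P+R)=2TP/(2TP+FP+FN)=238/302=0.7881
Model B: P=51/88=0.5795, R=51/106=0.4811, F1=2PR/(P+R)=2TP/(2TP+FP+FN)=102/194=0.5258
0.7881 > 0.5258 → Model A

Model A


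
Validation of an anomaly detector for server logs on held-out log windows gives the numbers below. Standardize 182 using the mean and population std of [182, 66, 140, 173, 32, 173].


μ = 127.6667, σ = 57.9789
z = (182 - 127.6667)/57.9789 = 0.9371

0.9371


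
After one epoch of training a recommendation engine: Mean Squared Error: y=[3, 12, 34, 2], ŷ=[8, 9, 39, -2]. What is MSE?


Squared errors: (3-8)²=25, (12-9)²=9, (34-39)²=25, (2+ 2)²=16
Sum = 75
MSE = 75/4 = 75/4

75/4


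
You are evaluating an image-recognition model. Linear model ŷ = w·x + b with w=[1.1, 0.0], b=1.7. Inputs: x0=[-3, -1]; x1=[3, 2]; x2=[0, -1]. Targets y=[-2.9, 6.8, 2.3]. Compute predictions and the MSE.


ŷ0 = (1.1)·(-3) + (0.0)·(-1) + 1.7 = -1.6
ŷ1 = (1.1)·(3) + (0.0)·(2) + 1.7 = 5.0
ŷ2 = (1.1)·(0) + (0.0)·(-1) + 1.7 = 1.7
errors² = [1.69, 3.24, 0.36]
MSE = 5.2900/3 = 1.7633

1.7633


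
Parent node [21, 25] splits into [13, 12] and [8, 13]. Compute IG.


Parent = [21, 25], H_parent = 0.9945
H_left = 0.9988 (n=25), H_right = 0.9587 (n=21)
H_children = (25/46)·0.9988 + (21/46)·0.9587 = 0.9805
IG = 0.9945 - 0.9805 = 0.014

0.014


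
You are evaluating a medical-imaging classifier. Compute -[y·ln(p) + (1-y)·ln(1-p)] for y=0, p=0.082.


BCE = -[y·ln(p) + (1-y)·ln(1-p)]
= -0 - 1·ln(1-0.082)
= -ln(0.918) = 0.0856

0.0856


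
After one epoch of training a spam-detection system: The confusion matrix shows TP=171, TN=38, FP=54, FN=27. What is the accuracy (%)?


Accuracy = (TP+TN)/(TP+TN+FP+FN)
= (171+38)/(290)
= 209/290 = 72.07%

72.07%


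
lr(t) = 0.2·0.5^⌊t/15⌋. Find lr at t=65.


n_drops = ⌊65/15⌋ = 4
lr = 0.2·0.5^4 = 0.2·0.0625 = 0.0125

0.0125


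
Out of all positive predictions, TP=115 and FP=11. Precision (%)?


Precision = TP/(TP+FP)
= 115/(115+11)
= 115/126 = 91.27%

91.27%


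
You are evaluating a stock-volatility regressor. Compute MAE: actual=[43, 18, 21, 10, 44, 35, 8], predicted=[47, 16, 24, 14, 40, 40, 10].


Absolute errors: |43-47|=4, |18-16|=2, |21-24|=3, |10-14|=4, |44-40|=4, |35-40|=5, |8-10|=2
Sum = 24
MAE = 24/7 = 24/7

24/7


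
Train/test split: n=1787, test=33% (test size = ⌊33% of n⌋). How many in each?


Test = ⌊1787·33/100⌋ = 589
Train = 1787 - 589 = 1198

Train: 1198, Test: 589


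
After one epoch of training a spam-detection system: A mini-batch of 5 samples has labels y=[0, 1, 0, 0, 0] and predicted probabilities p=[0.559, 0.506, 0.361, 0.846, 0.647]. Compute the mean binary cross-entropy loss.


L[0] = -ln(1-0.559) = -ln(0.441) = 0.8187
L[1] = -ln(0.506) = 0.6812
L[2] = -ln(1-0.361) = -ln(0.639) = 0.4479
L[3] = -ln(1-0.846) = -ln(0.154) = 1.8708
L[4] = -ln(1-0.647) = -ln(0.353) = 1.0413
mean = (0.8187 + 0.6812 + 0.4479 + 1.8708 + 1.0413)/5 = 0.972

0.972


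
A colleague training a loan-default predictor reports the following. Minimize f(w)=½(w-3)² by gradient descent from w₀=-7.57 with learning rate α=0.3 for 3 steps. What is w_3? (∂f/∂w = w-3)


step 1: grad = -7.57-3 = -10.57; w = -7.57 - 0.3·(-10.57) = -4.399
step 2: grad = -4.399-3 = -7.399; w = -4.399 - 0.3·(-7.399) = -2.1793
step 3: grad = -2.1793-3 = -5.1793; w = -2.1793 - 0.3·(-5.1793) = -0.62551

-0.62551


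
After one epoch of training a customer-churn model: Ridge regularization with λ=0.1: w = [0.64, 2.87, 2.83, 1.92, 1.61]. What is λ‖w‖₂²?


‖w‖₂² = (0.64)² + (2.87)² + (2.83)² + (1.92)² + (1.61)²
     = 0.4096 + 8.2369 + 8.0089 + 3.6864 + 2.5921
     = 22.9339
λ·‖w‖₂² = 0.1·22.9339 = 2.29339

2.29339


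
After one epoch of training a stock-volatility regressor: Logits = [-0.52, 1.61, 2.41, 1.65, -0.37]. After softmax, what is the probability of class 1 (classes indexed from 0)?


Exponentials: e^-0.52=0.5945, e^1.61=5.0028, e^2.41=11.134, e^1.65=5.207, e^-0.37=0.6907
Sum = 22.629
Softmax = [0.0263, 0.2211, 0.492, 0.2301, 0.0305]
p[1] = 5.0028/22.629 = 0.2211

0.2211


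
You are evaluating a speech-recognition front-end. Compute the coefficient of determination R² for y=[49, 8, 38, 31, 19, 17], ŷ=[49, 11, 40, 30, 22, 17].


ȳ = 27
SS_res = Σ(y-ŷ)² = 23
SS_tot = Σ(y-ȳ)² = 1146
R² = 1 - SS_res/SS_tot = 1 - 0.0201 = 0.9799

0.9799


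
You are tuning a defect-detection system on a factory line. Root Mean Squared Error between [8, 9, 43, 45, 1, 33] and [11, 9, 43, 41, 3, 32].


MSE = 30/6 = 5
RMSE = √(30/6) = 2.2361

2.2361


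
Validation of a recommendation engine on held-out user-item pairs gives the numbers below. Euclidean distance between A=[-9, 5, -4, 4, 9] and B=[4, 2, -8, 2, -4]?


d = √((-9-4)² + (5-2)² + (-4+ 8)² + (4-2)² + (9+ 4)²)
  = √(169 + 9 + 16 + 4 + 169)
  = √367 = 19.1572

19.1572


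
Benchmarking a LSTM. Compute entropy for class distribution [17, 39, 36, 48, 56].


Probabilities: [17/196, 39/196, 36/196, 48/196, 56/196] ≈ [0.0867, 0.199, 0.1837, 0.2449, 0.2857]
H = -((17/196)·log₂(17/196) + (39/196)·log₂(39/196) + (36/196)·log₂(36/196) + (48/196)·log₂(48/196) + (56/196)·log₂(56/196))
  = 2.2319 bits

2.2319 bits


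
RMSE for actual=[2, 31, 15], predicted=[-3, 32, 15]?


MSE = 26/3 = 8.6667
RMSE = √(26/3) = 2.9439

2.9439


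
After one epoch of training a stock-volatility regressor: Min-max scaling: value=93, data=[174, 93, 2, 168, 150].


min=2, max=174
(93-2)/(174-2) = 91/172 = 0.5291

0.5291


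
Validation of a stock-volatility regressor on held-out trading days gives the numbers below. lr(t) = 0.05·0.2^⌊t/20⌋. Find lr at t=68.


n_drops = ⌊68/20⌋ = 3
lr = 0.05·0.2^3 = 0.05·0.008 = 0.0004

0.0004


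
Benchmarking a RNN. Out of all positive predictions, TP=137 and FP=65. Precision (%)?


Precision = TP/(TP+FP)
= 137/(137+65)
= 137/202 = 67.82%

67.82%


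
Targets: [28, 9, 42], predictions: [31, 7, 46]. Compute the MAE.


Absolute errors: |28-31|=3, |9-7|=2, |42-46|=4
Sum = 9
MAE = 9/3 = 3

3


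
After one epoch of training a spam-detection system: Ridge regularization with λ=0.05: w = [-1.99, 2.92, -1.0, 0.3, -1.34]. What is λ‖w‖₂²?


‖w‖₂² = (-1.99)² + (2.92)² + (-1.0)² + (0.3)² + (-1.34)²
     = 3.9601 + 8.5264 + 1 + 0.09 + 1.7956
     = 15.3721
λ·‖w‖₂² = 0.05·15.3721 = 0.768605

0.768605


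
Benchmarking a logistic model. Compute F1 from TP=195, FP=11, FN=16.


Precision = 195/206 = 0.9466
Recall = 195/211 = 0.9242
F1 = 2·P·R/(P+R) = 2·TP/(2·TP+FP+FN) = 390/(390+11+16) = 390/417 = 0.9353

0.9353


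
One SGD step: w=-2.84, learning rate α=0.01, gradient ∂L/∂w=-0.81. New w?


w_new = w - α·∇
= -2.84 - 0.01·-0.81
= -2.84 + 0.0081
= -2.8319

-2.8319


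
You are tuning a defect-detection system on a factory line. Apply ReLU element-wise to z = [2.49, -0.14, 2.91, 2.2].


ReLU(2.49) = max(0, 2.49) = 2.49
ReLU(-0.14) = max(0, -0.14) = 0.0
ReLU(2.91) = max(0, 2.91) = 2.91
ReLU(2.2) = max(0, 2.2) = 2.2
result = [2.49, 0.0, 2.91, 2.2]

[2.49, 0.0, 2.91, 2.2]


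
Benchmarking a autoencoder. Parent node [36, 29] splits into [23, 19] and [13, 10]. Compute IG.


Parent = [36, 29], H_parent = 0.9916
H_left = 0.9934 (n=42), H_right = 0.9877 (n=23)
H_children = (42/65)·0.9934 + (23/65)·0.9877 = 0.9914
IG = 0.9916 - 0.9914 = 0.0002

0.0002


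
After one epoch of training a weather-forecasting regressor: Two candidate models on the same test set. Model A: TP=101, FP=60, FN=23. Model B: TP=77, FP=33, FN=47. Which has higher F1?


Model A: P=101/161=0.6273, R=101/124=0.8145, F1=2PR/(P+R)=2TP/(2TP+FP+FN)=202/285=0.7088
Model B: P=77/110=0.7, R=77/124=0.621, F1=2PR/(P+R)=2TP/(2TP+FP+FN)=154/234=0.6581
0.7088 > 0.6581 → Model A

Model A


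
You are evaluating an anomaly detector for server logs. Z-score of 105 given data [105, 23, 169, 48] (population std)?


μ = 86.25, σ = 56.2644
z = (105 - 86.25)/56.2644 = 0.3332

0.3332


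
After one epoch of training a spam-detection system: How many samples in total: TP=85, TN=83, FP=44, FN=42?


Total = TP + TN + FP + FN
= 85 + 83 + 44 + 42
= 254
(Predicted positive: 129, predicted negative: 125)

254


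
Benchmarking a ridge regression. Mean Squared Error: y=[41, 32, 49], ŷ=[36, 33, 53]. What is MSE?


Squared errors: (41-36)²=25, (32-33)²=1, (49-53)²=16
Sum = 42
MSE = 42/3 = 14

14


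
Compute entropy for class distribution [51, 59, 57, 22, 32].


Probabilities: [51/221, 59/221, 57/221, 22/221, 32/221] ≈ [0.2308, 0.267, 0.2579, 0.0995, 0.1448]
H = -((51/221)·log₂(51/221) + (59/221)·log₂(59/221) + (57/221)·log₂(57/221) + (22/221)·log₂(22/221) + (32/221)·log₂(32/221))
  = 2.2361 bits

2.2361 bits


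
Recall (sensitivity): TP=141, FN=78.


Recall = TP/(TP+FN)
= 141/(141+78)
= 141/219 = 64.38%

64.38%


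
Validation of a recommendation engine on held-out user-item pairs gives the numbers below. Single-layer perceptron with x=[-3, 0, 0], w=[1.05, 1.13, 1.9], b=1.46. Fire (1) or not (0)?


z = (-3)·(1.05) + (0)·(1.13) + (0)·(1.9) + 1.46
  = -1.69
step(z) = 0 (z<0)

0


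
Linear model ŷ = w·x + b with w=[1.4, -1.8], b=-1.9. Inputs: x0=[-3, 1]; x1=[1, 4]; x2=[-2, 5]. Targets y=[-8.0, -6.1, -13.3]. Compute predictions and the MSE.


ŷ0 = (1.4)·(-3) + (-1.8)·(1) - 1.9 = -7.9
ŷ1 = (1.4)·(1) + (-1.8)·(4) - 1.9 = -7.7
ŷ2 = (1.4)·(-2) + (-1.8)·(5) - 1.9 = -13.7
errors² = [0.01, 2.56, 0.16]
MSE = 2.7300/3 = 0.91

0.91


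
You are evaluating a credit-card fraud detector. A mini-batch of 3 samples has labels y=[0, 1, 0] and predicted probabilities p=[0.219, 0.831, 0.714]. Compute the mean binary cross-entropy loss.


L[0] = -ln(1-0.219) = -ln(0.781) = 0.2472
L[1] = -ln(0.831) = 0.1851
L[2] = -ln(1-0.714) = -ln(0.286) = 1.2518
mean = (0.2472 + 0.1851 + 1.2518)/3 = 0.5614

0.5614


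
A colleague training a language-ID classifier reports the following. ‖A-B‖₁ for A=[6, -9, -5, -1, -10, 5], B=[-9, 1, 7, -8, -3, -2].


d = |6+ 9| + |-9-1| + |-5-7| + |-1+ 8| + |-10+ 3| + |5+ 2|
  = 15 + 10 + 12 + 7 + 7 + 7
  = 58

58


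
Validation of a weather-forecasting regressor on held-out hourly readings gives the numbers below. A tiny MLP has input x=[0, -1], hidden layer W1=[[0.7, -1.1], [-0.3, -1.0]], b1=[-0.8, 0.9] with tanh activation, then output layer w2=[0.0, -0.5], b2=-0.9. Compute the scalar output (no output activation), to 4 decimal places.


z1[0] = (0.7)·(0) + (-1.1)·(-1) - 0.8 = 0.3
z1[1] = (-0.3)·(0) + (-1.0)·(-1) + 0.9 = 1.9
h = tanh(z1) = [0.2913, 0.9562]
output = (0.0)·(0.2913) + (-0.5)·(0.9562) - 0.9 = -1.3781

-1.3781


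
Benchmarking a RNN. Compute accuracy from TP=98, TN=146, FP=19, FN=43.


Accuracy = (TP+TN)/(TP+TN+FP+FN)
= (98+146)/(306)
= 244/306 = 79.74%

79.74%


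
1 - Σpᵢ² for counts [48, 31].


Probabilities: [48/79, 31/79] ≈ [0.6076, 0.3924]
Σpᵢ² = (2304 + 961)/79² = 3265/6241
Gini = 1 - Σpᵢ² = 1 - 3265/6241 = 0.4768

0.4768


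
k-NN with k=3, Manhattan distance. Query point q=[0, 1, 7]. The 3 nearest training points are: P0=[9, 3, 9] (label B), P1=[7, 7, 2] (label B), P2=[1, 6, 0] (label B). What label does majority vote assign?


d(q,P0) = 13  (label B)
d(q,P1) = 18  (label B)
d(q,P2) = 13  (label B)
Votes: A=0, B=3
Majority → B

B


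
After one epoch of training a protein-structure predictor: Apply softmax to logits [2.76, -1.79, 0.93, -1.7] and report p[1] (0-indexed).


Exponentials: e^2.76=15.7998, e^-1.79=0.167, e^0.93=2.5345, e^-1.7=0.1827
Sum = 18.684
Softmax = [0.8456, 0.0089, 0.1357, 0.0098]
p[1] = 0.167/18.684 = 0.0089

0.0089


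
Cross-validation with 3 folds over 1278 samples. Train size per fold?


Fold size = 1278/3 = 426
Training per fold = 1278 - 426 = 852

852


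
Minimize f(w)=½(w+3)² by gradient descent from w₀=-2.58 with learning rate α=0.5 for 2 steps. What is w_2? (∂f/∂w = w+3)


step 1: grad = -2.58+3 = 0.42; w = -2.58 - 0.5·(0.42) = -2.79
step 2: grad = -2.79+3 = 0.21; w = -2.79 - 0.5·(0.21) = -2.895

-2.895


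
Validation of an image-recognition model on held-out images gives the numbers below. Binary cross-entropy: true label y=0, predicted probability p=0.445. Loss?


BCE = -[y·ln(p) + (1-y)·ln(1-p)]
= -0 - 1·ln(1-0.445)
= -ln(0.555) = 0.5888

0.5888


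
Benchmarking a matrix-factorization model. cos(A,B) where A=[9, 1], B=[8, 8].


A·B = 9·8 + 1·8 = 80
‖A‖ = √82 = 9.0554, ‖B‖ = √128 = 11.3137
cos = 80/(√82·√128) = 80/√10496 = 0.7809

0.7809


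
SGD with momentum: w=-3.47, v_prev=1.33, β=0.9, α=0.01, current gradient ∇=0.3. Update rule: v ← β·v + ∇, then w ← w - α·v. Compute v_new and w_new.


v_new = 0.9·1.33 + 0.3 = 1.197 + 0.3 = 1.497
w_new = -3.47 - 0.01·1.497 = -3.47 - 0.01497 = -3.48497

v_new=1.497, w_new=-3.48497


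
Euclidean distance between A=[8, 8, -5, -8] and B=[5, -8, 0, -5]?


d = √((8-5)² + (8+ 8)² + (-5-0)² + (-8+ 5)²)
  = √(9 + 256 + 25 + 9)
  = √299 = 17.2916

17.2916


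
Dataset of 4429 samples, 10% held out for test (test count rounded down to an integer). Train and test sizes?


Test = ⌊4429·10/100⌋ = 442
Train = 4429 - 442 = 3987

Train: 3987, Test: 442


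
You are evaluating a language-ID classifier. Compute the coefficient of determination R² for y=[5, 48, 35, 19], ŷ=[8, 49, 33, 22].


ȳ = 26.75
SS_res = Σ(y-ŷ)² = 23
SS_tot = Σ(y-ȳ)² = 1052.75
R² = 1 - SS_res/SS_tot = 1 - 0.0218 = 0.9782

0.9782


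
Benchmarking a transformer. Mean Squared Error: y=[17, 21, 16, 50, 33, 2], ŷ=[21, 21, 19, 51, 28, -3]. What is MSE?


Squared errors: (17-21)²=16, (21-21)²=0, (16-19)²=9, (50-51)²=1, (33-28)²=25, (2+ 3)²=25
Sum = 76
MSE = 76/6 = 38/3

38/3


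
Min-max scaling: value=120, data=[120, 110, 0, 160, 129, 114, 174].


min=0, max=174
(120-0)/(174-0) = 120/174 = 0.6897

0.6897


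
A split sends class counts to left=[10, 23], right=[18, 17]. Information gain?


Parent = [28, 40], H_parent = 0.9774
H_left = 0.885 (n=33), H_right = 0.9994 (n=35)
H_children = (33/68)·0.885 + (35/68)·0.9994 = 0.9439
IG = 0.9774 - 0.9439 = 0.0335

0.0335


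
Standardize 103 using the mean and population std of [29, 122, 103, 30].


μ = 71, σ = 42.0416
z = (103 - 71)/42.0416 = 0.7612

0.7612


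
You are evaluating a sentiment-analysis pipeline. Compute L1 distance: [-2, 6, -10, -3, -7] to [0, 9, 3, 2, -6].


d = |-2-0| + |6-9| + |-10-3| + |-3-2| + |-7+ 6|
  = 2 + 3 + 13 + 5 + 1
  = 24

24


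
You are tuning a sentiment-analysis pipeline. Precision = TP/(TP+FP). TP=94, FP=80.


Precision = TP/(TP+FP)
= 94/(94+80)
= 94/174 = 54.02%

54.02%


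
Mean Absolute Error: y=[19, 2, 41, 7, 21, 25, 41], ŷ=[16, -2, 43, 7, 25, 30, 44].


Absolute errors: |19-16|=3, |2+ 2|=4, |41-43|=2, |7-7|=0, |21-25|=4, |25-30|=5, |41-44|=3
Sum = 21
MAE = 21/7 = 3

3


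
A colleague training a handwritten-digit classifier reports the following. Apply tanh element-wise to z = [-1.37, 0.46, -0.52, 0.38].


tanh(-1.37) = -0.8787
tanh(0.46) = 0.4301
tanh(-0.52) = -0.4777
tanh(0.38) = 0.3627
result = [-0.8787, 0.4301, -0.4777, 0.3627]

[-0.8787, 0.4301, -0.4777, 0.3627]


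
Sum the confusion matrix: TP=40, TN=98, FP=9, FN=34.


Total = TP + TN + FP + FN
= 40 + 98 + 9 + 34
= 181
(Predicted positive: 49, predicted negative: 132)

181


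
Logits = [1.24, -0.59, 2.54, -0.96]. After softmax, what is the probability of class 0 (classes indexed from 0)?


Exponentials: e^1.24=3.4556, e^-0.59=0.5543, e^2.54=12.6797, e^-0.96=0.3829
Sum = 17.0725
Softmax = [0.2024, 0.0325, 0.7427, 0.0224]
p[0] = 3.4556/17.0725 = 0.2024

0.2024


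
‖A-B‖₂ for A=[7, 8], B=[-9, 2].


d = √((7+ 9)² + (8-2)²)
  = √(256 + 36)
  = √292 = 17.088

17.088


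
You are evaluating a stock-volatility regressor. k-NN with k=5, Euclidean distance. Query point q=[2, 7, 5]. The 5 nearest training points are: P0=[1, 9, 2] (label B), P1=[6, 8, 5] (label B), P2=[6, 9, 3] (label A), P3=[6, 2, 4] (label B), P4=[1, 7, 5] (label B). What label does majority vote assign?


d(q,P0) = 3.7417  (label B)
d(q,P1) = 4.1231  (label B)
d(q,P2) = 4.899  (label A)
d(q,P3) = 6.4807  (label B)
d(q,P4) = 1.0  (label B)
Votes: A=1, B=4
Majority → B

B


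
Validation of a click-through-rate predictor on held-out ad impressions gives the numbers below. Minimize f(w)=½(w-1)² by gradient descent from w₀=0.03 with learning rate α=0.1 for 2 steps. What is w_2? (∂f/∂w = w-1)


step 1: grad = 0.03-1 = -0.97; w = 0.03 - 0.1·(-0.97) = 0.127
step 2: grad = 0.127-1 = -0.873; w = 0.127 - 0.1·(-0.873) = 0.2143

0.2143


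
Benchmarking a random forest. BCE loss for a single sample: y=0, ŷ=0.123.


BCE = -[y·ln(p) + (1-y)·ln(1-p)]
= -0 - 1·ln(1-0.123)
= -ln(0.877) = 0.1312

0.1312


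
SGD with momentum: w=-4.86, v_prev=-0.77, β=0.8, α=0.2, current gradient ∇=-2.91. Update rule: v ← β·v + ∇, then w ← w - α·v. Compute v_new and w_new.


v_new = 0.8·-0.77 - 2.91 = -0.616 - 2.91 = -3.526
w_new = -4.86 - 0.2·-3.526 = -4.86 + 0.7052 = -4.1548

v_new=-3.526, w_new=-4.1548


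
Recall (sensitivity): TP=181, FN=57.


Recall = TP/(TP+FN)
= 181/(181+57)
= 181/238 = 76.05%

76.05%


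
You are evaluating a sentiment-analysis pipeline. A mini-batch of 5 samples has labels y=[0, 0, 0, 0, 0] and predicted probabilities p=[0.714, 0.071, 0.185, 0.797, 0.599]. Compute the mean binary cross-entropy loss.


L[0] = -ln(1-0.714) = -ln(0.286) = 1.2518
L[1] = -ln(1-0.071) = -ln(0.929) = 0.0736
L[2] = -ln(1-0.185) = -ln(0.815) = 0.2046
L[3] = -ln(1-0.797) = -ln(0.203) = 1.5945
L[4] = -ln(1-0.599) = -ln(0.401) = 0.9138
mean = (1.2518 + 0.0736 + 0.2046 + 1.5945 + 0.9138)/5 = 0.8077

0.8077


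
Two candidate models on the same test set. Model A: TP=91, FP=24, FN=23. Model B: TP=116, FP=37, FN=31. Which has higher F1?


Model A: P=91/115=0.7913, R=91/114=0.7982, F1=2PR/(P+R)=2TP/(2TP+FP+FN)=182/229=0.7948
Model B: P=116/153=0.7582, R=116/147=0.7891, F1=2PR/(P+R)=2TP/(2TP+FP+FN)=232/300=0.7733
0.7948 > 0.7733 → Model A

Model A


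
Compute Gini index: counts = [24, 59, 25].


Probabilities: [24/108, 59/108, 25/108] ≈ [0.2222, 0.5463, 0.2315]
Σpᵢ² = (576 + 3481 + 625)/108² = 4682/11664
Gini = 1 - Σpᵢ² = 1 - 4682/11664 = 0.5986

0.5986


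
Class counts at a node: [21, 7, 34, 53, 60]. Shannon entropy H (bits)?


Probabilities: [21/175, 7/175, 34/175, 53/175, 60/175] ≈ [0.12, 0.04, 0.1943, 0.3029, 0.3429]
H = -((21/175)·log₂(21/175) + (7/175)·log₂(7/175) + (34/175)·log₂(34/175) + (53/175)·log₂(53/175) + (60/175)·log₂(60/175))
  = 2.0635 bits

2.0635 bits


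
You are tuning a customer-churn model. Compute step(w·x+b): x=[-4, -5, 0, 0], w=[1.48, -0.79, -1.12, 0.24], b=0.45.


z = (-4)·(1.48) + (-5)·(-0.79) + (0)·(-1.12) + (0)·(0.24) + 0.45
  = -1.52
step(z) = 0 (z<0)

0


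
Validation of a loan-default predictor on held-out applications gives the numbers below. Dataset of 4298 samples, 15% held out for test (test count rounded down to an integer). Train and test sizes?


Test = ⌊4298·15/100⌋ = 644
Train = 4298 - 644 = 3654

Train: 3654, Test: 644


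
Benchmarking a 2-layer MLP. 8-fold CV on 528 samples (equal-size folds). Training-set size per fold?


Fold size = 528/8 = 66
Training per fold = 528 - 66 = 462

462


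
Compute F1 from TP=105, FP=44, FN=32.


Precision = 105/149 = 0.7047
Recall = 105/137 = 0.7664
F1 = 2·P·R/(P+R) = 2·TP/(2·TP+FP+FN) = 210/(210+44+32) = 210/286 = 0.7343

0.7343


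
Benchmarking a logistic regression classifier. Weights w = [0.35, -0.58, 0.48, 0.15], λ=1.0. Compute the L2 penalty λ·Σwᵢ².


‖w‖₂² = (0.35)² + (-0.58)² + (0.48)² + (0.15)²
     = 0.1225 + 0.3364 + 0.2304 + 0.0225
     = 0.7118
λ·‖w‖₂² = 1.0·0.7118 = 0.7118

0.7118


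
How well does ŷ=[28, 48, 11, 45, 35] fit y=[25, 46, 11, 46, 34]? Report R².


ȳ = 32.4
SS_res = Σ(y-ŷ)² = 15
SS_tot = Σ(y-ȳ)² = 885.2
R² = 1 - SS_res/SS_tot = 1 - 0.0169 = 0.9831

0.9831


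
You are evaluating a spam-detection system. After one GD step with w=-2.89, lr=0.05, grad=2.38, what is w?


w_new = w - α·∇
= -2.89 - 0.05·2.38
= -2.89 - 0.119
= -3.009

-3.009


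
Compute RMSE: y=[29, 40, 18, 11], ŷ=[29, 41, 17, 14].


MSE = 11/4 = 2.75
RMSE = √(11/4) = 1.6583

1.6583


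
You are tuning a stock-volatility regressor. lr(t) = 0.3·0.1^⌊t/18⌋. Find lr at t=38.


n_drops = ⌊38/18⌋ = 2
lr = 0.3·0.1^2 = 0.3·0.01 = 0.003

0.003


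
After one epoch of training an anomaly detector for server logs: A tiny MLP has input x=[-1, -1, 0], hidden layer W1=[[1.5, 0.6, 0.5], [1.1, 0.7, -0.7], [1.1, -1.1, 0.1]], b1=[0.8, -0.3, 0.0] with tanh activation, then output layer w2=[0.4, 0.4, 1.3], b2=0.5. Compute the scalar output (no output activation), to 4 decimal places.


z1[0] = (1.5)·(-1) + (0.6)·(-1) + (0.5)·(0) + 0.8 = -1.3
z1[1] = (1.1)·(-1) + (0.7)·(-1) + (-0.7)·(0) - 0.3 = -2.1
z1[2] = (1.1)·(-1) + (-1.1)·(-1) + (0.1)·(0) + 0.0 = 0.0
h = tanh(z1) = [-0.8617, -0.9705, 0.0]
output = (0.4)·(-0.8617) + (0.4)·(-0.9705) + (1.3)·(0.0) + 0.5 = -0.2329

-0.2329


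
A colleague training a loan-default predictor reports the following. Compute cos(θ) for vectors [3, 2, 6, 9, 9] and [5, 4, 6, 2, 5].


A·B = 3·5 + 2·4 + 6·6 + 9·2 + 9·5 = 122
‖A‖ = √211 = 14.5258, ‖B‖ = √106 = 10.2956
cos = 122/(√211·√106) = 122/√22366 = 0.8158

0.8158


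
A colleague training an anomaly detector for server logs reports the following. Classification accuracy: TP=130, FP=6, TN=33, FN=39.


Accuracy = (TP+TN)/(TP+TN+FP+FN)
= (130+33)/(208)
= 163/208 = 78.37%

78.37%


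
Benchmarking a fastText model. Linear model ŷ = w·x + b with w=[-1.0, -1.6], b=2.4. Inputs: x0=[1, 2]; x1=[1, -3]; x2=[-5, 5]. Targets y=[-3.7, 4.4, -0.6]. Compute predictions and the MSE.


ŷ0 = (-1.0)·(1) + (-1.6)·(2) + 2.4 = -1.8
ŷ1 = (-1.0)·(1) + (-1.6)·(-3) + 2.4 = 6.2
ŷ2 = (-1.0)·(-5) + (-1.6)·(5) + 2.4 = -0.6
errors² = [3.61, 3.24, 0.0]
MSE = 6.8500/3 = 2.2833

2.2833


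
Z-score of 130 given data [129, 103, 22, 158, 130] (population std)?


μ = 108.4, σ = 46.573
z = (130 - 108.4)/46.573 = 0.4638

0.4638


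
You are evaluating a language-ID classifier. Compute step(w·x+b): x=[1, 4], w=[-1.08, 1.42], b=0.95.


z = (1)·(-1.08) + (4)·(1.42) + 0.95
  = 5.55
step(z) = 1 (z≥0)

1


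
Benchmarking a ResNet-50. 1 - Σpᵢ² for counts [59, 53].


Probabilities: [59/112, 53/112] ≈ [0.5268, 0.4732]
Σpᵢ² = (3481 + 2809)/112² = 6290/12544
Gini = 1 - Σpᵢ² = 1 - 6290/12544 = 0.4986

0.4986


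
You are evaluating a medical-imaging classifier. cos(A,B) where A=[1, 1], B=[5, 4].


A·B = 1·5 + 1·4 = 9
‖A‖ = √2 = 1.4142, ‖B‖ = √41 = 6.4031
cos = 9/(√2·√41) = 9/√82 = 0.9939

0.9939


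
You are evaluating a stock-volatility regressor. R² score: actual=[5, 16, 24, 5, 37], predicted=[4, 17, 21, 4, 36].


ȳ = 17.4
SS_res = Σ(y-ŷ)² = 13
SS_tot = Σ(y-ȳ)² = 737.2
R² = 1 - SS_res/SS_tot = 1 - 0.0176 = 0.9824

0.9824


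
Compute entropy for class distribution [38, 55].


Probabilities: [38/93, 55/93] ≈ [0.4086, 0.5914]
H = -((38/93)·log₂(38/93) + (55/93)·log₂(55/93))
  = 0.9758 bits

0.9758 bits


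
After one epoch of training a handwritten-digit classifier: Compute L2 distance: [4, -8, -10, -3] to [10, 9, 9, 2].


d = √((4-10)² + (-8-9)² + (-10-9)² + (-3-2)²)
  = √(36 + 289 + 361 + 25)
  = √711 = 26.6646

26.6646


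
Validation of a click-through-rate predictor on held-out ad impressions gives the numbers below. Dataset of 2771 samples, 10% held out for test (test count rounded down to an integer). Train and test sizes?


Test = ⌊2771·10/100⌋ = 277
Train = 2771 - 277 = 2494

Train: 2494, Test: 277


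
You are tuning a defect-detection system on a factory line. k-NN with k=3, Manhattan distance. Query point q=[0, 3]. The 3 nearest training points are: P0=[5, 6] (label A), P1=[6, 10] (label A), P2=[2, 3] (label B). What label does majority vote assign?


d(q,P0) = 8  (label A)
d(q,P1) = 13  (label A)
d(q,P2) = 2  (label B)
Votes: A=2, B=1
Majority → A

A


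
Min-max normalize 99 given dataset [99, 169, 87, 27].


min=27, max=169
(99-27)/(169-27) = 72/142 = 0.507

0.507


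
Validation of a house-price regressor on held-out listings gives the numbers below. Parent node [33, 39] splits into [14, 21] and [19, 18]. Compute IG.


Parent = [33, 39], H_parent = 0.995
H_left = 0.971 (n=35), H_right = 0.9995 (n=37)
H_children = (35/72)·0.971 + (37/72)·0.9995 = 0.9856
IG = 0.995 - 0.9856 = 0.0094

0.0094


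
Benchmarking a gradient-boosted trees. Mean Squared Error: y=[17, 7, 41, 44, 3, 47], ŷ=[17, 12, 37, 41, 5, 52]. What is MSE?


Squared errors: (17-17)²=0, (7-12)²=25, (41-37)²=16, (44-41)²=9, (3-5)²=4, (47-52)²=25
Sum = 79
MSE = 79/6 = 79/6

79/6


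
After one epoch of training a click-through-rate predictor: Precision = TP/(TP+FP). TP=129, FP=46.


Precision = TP/(TP+FP)
= 129/(129+46)
= 129/175 = 73.71%

73.71%


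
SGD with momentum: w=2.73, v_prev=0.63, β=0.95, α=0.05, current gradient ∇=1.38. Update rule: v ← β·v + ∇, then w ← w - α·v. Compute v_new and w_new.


v_new = 0.95·0.63 + 1.38 = 0.5985 + 1.38 = 1.9785
w_new = 2.73 - 0.05·1.9785 = 2.73 - 0.098925 = 2.631075

v_new=1.9785, w_new=2.631075


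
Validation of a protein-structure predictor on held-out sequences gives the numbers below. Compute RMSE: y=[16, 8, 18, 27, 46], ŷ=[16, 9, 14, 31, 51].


MSE = 58/5 = 11.6
RMSE = √(58/5) = 3.4059

3.4059


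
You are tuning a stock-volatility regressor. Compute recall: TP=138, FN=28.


Recall = TP/(TP+FN)
= 138/(138+28)
= 138/166 = 83.13%

83.13%


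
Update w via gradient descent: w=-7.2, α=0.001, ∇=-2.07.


w_new = w - α·∇
= -7.2 - 0.001·-2.07
= -7.2 + 0.00207
= -7.19793

-7.19793


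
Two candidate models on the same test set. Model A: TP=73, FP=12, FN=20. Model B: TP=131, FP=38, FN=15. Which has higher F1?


Model A: P=73/85=0.8588, R=73/93=0.7849, F1=2PR/(P+R)=2TP/(2TP+FP+FN)=146/178=0.8202
Model B: P=131/169=0.7751, R=131/146=0.8973, F1=2PR/(P+R)=2TP/(2TP+FP+FN)=262/315=0.8317
0.8202 < 0.8317 → Model B

Model B


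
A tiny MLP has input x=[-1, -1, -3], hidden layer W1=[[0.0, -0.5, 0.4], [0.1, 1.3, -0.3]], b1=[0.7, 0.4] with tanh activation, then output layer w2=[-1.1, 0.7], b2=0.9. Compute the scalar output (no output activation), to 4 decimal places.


z1[0] = (0.0)·(-1) + (-0.5)·(-1) + (0.4)·(-3) + 0.7 = 0.0
z1[1] = (0.1)·(-1) + (1.3)·(-1) + (-0.3)·(-3) + 0.4 = -0.1
h = tanh(z1) = [0.0, -0.0997]
output = (-1.1)·(0.0) + (0.7)·(-0.0997) + 0.9 = 0.8302

0.8302


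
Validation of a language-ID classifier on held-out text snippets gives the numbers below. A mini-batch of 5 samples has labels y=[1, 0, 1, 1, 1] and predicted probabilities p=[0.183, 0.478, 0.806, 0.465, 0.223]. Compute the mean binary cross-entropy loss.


L[0] = -ln(0.183) = 1.6983
L[1] = -ln(1-0.478) = -ln(0.522) = 0.6501
L[2] = -ln(0.806) = 0.2157
L[3] = -ln(0.465) = 0.7657
L[4] = -ln(0.223) = 1.5006
mean = (1.6983 + 0.6501 + 0.2157 + 0.7657 + 1.5006)/5 = 0.9661

0.9661


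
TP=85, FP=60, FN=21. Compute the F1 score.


Precision = 85/145 = 0.5862
Recall = 85/106 = 0.8019
F1 = 2·P·R/(P+R) = 2·TP/(2·TP+FP+FN) = 170/(170+60+21) = 170/251 = 0.6773

0.6773


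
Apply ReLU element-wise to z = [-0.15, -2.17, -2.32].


ReLU(-0.15) = max(0, -0.15) = 0.0
ReLU(-2.17) = max(0, -2.17) = 0.0
ReLU(-2.32) = max(0, -2.32) = 0.0
result = [0.0, 0.0, 0.0]

[0.0, 0.0, 0.0]


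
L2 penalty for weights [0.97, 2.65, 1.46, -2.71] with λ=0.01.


‖w‖₂² = (0.97)² + (2.65)² + (1.46)² + (-2.71)²
     = 0.9409 + 7.0225 + 2.1316 + 7.3441
     = 17.4391
λ·‖w‖₂² = 0.01·17.4391 = 0.174391

0.174391


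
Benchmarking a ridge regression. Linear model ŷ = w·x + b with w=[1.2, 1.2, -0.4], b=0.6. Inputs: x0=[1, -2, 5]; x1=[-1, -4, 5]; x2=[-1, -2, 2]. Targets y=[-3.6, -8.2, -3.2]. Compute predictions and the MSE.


ŷ0 = (1.2)·(1) + (1.2)·(-2) + (-0.4)·(5) + 0.6 = -2.6
ŷ1 = (1.2)·(-1) + (1.2)·(-4) + (-0.4)·(5) + 0.6 = -7.4
ŷ2 = (1.2)·(-1) + (1.2)·(-2) + (-0.4)·(2) + 0.6 = -3.8
errors² = [1.0, 0.64, 0.36]
MSE = 2.0000/3 = 0.6667

0.6667


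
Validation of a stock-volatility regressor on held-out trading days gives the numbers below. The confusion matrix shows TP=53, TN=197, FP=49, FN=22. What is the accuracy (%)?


Accuracy = (TP+TN)/(TP+TN+FP+FN)
= (53+197)/(321)
= 250/321 = 77.88%

77.88%


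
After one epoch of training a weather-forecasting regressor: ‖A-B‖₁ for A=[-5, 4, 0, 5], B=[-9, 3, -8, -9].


d = |-5+ 9| + |4-3| + |0+ 8| + |5+ 9|
  = 4 + 1 + 8 + 14
  = 27

27


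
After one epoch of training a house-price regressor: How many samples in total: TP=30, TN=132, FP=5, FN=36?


Total = TP + TN + FP + FN
= 30 + 132 + 5 + 36
= 203
(Predicted positive: 35, predicted negative: 168)

203


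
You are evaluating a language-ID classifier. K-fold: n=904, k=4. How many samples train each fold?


Fold size = 904/4 = 226
Training per fold = 904 - 226 = 678

678


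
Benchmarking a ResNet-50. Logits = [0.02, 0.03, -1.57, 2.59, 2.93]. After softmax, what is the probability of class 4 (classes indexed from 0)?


Exponentials: e^0.02=1.0202, e^0.03=1.0305, e^-1.57=0.208, e^2.59=13.3298, e^2.93=18.7276
Sum = 34.3161
Softmax = [0.0297, 0.03, 0.0061, 0.3884, 0.5457]
p[4] = 18.7276/34.3161 = 0.5457

0.5457
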